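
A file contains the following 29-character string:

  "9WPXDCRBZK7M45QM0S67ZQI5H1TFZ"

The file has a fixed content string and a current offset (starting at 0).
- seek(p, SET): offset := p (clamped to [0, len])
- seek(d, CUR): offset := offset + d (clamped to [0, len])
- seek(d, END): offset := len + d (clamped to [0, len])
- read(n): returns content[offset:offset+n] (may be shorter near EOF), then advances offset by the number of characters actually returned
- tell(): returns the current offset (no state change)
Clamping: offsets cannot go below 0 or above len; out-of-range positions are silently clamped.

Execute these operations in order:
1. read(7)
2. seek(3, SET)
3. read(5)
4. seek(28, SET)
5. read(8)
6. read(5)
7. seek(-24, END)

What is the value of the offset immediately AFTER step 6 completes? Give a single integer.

After 1 (read(7)): returned '9WPXDCR', offset=7
After 2 (seek(3, SET)): offset=3
After 3 (read(5)): returned 'XDCRB', offset=8
After 4 (seek(28, SET)): offset=28
After 5 (read(8)): returned 'Z', offset=29
After 6 (read(5)): returned '', offset=29

Answer: 29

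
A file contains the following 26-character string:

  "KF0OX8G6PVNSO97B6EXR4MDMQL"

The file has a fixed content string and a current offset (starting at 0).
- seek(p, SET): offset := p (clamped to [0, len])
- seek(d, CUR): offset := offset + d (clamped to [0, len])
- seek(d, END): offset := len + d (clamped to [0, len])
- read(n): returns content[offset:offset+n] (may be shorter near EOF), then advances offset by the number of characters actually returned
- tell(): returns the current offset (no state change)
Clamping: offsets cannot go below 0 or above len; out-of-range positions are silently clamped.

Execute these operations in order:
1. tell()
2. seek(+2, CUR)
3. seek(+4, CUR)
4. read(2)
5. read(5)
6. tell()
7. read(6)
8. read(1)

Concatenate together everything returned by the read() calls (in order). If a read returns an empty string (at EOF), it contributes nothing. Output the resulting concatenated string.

Answer: G6PVNSO97B6EXR

Derivation:
After 1 (tell()): offset=0
After 2 (seek(+2, CUR)): offset=2
After 3 (seek(+4, CUR)): offset=6
After 4 (read(2)): returned 'G6', offset=8
After 5 (read(5)): returned 'PVNSO', offset=13
After 6 (tell()): offset=13
After 7 (read(6)): returned '97B6EX', offset=19
After 8 (read(1)): returned 'R', offset=20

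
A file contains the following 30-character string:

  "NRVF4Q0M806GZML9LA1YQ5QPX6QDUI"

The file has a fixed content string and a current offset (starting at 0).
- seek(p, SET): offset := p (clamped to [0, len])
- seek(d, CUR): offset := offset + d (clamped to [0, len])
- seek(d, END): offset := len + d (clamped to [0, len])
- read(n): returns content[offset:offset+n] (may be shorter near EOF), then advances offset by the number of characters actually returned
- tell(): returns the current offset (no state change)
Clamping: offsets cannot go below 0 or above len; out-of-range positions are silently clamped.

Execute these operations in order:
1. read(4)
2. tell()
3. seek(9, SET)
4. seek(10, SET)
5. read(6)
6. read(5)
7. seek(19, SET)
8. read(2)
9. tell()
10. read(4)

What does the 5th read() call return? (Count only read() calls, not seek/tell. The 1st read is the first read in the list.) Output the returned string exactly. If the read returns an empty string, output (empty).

Answer: 5QPX

Derivation:
After 1 (read(4)): returned 'NRVF', offset=4
After 2 (tell()): offset=4
After 3 (seek(9, SET)): offset=9
After 4 (seek(10, SET)): offset=10
After 5 (read(6)): returned '6GZML9', offset=16
After 6 (read(5)): returned 'LA1YQ', offset=21
After 7 (seek(19, SET)): offset=19
After 8 (read(2)): returned 'YQ', offset=21
After 9 (tell()): offset=21
After 10 (read(4)): returned '5QPX', offset=25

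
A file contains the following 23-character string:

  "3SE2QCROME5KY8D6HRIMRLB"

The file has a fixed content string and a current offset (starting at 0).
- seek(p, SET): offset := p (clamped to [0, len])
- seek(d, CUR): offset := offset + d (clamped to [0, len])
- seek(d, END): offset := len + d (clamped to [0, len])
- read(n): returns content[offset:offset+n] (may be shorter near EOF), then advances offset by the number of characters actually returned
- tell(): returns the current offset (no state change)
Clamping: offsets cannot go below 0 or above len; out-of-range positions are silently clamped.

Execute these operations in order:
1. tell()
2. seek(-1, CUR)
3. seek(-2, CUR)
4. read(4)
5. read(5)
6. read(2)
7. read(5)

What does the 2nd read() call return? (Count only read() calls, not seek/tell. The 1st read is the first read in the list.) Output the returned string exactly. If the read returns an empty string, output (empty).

After 1 (tell()): offset=0
After 2 (seek(-1, CUR)): offset=0
After 3 (seek(-2, CUR)): offset=0
After 4 (read(4)): returned '3SE2', offset=4
After 5 (read(5)): returned 'QCROM', offset=9
After 6 (read(2)): returned 'E5', offset=11
After 7 (read(5)): returned 'KY8D6', offset=16

Answer: QCROM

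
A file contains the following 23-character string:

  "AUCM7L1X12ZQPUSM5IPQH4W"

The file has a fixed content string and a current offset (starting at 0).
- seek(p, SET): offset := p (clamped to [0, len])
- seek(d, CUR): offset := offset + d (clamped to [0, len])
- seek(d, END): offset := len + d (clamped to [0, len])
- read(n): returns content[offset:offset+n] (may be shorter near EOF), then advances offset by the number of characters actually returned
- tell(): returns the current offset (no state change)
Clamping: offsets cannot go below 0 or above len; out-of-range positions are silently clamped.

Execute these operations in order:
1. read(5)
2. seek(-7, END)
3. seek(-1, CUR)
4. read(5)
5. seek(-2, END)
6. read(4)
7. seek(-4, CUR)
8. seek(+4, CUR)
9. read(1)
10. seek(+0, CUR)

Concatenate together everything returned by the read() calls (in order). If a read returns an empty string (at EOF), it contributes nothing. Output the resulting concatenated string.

Answer: AUCM7M5IPQ4W

Derivation:
After 1 (read(5)): returned 'AUCM7', offset=5
After 2 (seek(-7, END)): offset=16
After 3 (seek(-1, CUR)): offset=15
After 4 (read(5)): returned 'M5IPQ', offset=20
After 5 (seek(-2, END)): offset=21
After 6 (read(4)): returned '4W', offset=23
After 7 (seek(-4, CUR)): offset=19
After 8 (seek(+4, CUR)): offset=23
After 9 (read(1)): returned '', offset=23
After 10 (seek(+0, CUR)): offset=23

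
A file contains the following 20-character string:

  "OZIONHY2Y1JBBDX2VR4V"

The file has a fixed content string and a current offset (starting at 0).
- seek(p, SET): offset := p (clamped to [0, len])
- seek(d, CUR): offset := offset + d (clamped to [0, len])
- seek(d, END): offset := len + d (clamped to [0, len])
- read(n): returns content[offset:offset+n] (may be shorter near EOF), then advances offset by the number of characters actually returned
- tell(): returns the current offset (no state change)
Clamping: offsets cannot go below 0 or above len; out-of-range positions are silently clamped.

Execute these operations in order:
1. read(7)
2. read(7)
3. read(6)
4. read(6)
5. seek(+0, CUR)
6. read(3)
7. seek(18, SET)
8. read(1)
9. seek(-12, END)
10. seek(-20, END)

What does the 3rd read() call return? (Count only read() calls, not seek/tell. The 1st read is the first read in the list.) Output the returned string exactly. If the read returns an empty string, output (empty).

After 1 (read(7)): returned 'OZIONHY', offset=7
After 2 (read(7)): returned '2Y1JBBD', offset=14
After 3 (read(6)): returned 'X2VR4V', offset=20
After 4 (read(6)): returned '', offset=20
After 5 (seek(+0, CUR)): offset=20
After 6 (read(3)): returned '', offset=20
After 7 (seek(18, SET)): offset=18
After 8 (read(1)): returned '4', offset=19
After 9 (seek(-12, END)): offset=8
After 10 (seek(-20, END)): offset=0

Answer: X2VR4V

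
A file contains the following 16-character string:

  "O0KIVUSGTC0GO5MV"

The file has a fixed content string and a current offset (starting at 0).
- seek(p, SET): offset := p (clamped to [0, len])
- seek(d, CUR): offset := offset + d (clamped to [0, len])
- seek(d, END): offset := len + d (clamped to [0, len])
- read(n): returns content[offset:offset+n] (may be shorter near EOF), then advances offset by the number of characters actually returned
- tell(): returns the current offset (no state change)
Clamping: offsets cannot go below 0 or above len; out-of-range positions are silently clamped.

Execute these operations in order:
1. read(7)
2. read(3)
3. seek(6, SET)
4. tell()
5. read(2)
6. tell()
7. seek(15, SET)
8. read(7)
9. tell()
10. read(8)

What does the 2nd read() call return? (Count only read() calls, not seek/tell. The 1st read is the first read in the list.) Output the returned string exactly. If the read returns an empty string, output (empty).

After 1 (read(7)): returned 'O0KIVUS', offset=7
After 2 (read(3)): returned 'GTC', offset=10
After 3 (seek(6, SET)): offset=6
After 4 (tell()): offset=6
After 5 (read(2)): returned 'SG', offset=8
After 6 (tell()): offset=8
After 7 (seek(15, SET)): offset=15
After 8 (read(7)): returned 'V', offset=16
After 9 (tell()): offset=16
After 10 (read(8)): returned '', offset=16

Answer: GTC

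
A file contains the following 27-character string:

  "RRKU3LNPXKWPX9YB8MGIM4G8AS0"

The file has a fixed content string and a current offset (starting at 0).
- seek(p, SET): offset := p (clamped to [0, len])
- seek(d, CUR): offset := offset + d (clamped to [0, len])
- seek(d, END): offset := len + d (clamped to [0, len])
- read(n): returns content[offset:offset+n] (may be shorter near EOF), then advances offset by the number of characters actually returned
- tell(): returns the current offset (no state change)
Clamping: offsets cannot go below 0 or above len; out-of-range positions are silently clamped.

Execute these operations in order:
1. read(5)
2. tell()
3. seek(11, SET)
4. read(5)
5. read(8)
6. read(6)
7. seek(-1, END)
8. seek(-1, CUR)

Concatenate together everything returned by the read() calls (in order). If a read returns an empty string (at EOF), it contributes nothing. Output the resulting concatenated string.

Answer: RRKU3PX9YB8MGIM4G8AS0

Derivation:
After 1 (read(5)): returned 'RRKU3', offset=5
After 2 (tell()): offset=5
After 3 (seek(11, SET)): offset=11
After 4 (read(5)): returned 'PX9YB', offset=16
After 5 (read(8)): returned '8MGIM4G8', offset=24
After 6 (read(6)): returned 'AS0', offset=27
After 7 (seek(-1, END)): offset=26
After 8 (seek(-1, CUR)): offset=25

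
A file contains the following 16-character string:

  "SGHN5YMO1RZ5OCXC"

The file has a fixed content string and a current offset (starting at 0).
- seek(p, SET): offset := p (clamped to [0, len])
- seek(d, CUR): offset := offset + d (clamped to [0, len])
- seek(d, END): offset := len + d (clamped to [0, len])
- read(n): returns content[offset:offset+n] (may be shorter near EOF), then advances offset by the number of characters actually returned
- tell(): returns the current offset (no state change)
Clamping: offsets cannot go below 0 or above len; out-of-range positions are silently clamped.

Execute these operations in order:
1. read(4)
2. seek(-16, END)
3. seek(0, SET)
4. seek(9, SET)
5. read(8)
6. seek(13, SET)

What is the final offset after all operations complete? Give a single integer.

Answer: 13

Derivation:
After 1 (read(4)): returned 'SGHN', offset=4
After 2 (seek(-16, END)): offset=0
After 3 (seek(0, SET)): offset=0
After 4 (seek(9, SET)): offset=9
After 5 (read(8)): returned 'RZ5OCXC', offset=16
After 6 (seek(13, SET)): offset=13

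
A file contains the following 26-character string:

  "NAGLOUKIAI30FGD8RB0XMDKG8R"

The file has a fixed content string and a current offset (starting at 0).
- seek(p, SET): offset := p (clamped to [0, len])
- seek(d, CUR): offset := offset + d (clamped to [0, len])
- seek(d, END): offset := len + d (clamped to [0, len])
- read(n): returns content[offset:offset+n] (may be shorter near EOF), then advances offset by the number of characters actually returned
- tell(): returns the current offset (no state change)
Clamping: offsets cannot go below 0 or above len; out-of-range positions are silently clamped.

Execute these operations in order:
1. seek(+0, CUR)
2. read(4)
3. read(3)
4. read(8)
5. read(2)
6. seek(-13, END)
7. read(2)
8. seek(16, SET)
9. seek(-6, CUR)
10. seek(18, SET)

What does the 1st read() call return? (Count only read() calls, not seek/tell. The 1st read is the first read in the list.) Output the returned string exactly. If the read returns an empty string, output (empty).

Answer: NAGL

Derivation:
After 1 (seek(+0, CUR)): offset=0
After 2 (read(4)): returned 'NAGL', offset=4
After 3 (read(3)): returned 'OUK', offset=7
After 4 (read(8)): returned 'IAI30FGD', offset=15
After 5 (read(2)): returned '8R', offset=17
After 6 (seek(-13, END)): offset=13
After 7 (read(2)): returned 'GD', offset=15
After 8 (seek(16, SET)): offset=16
After 9 (seek(-6, CUR)): offset=10
After 10 (seek(18, SET)): offset=18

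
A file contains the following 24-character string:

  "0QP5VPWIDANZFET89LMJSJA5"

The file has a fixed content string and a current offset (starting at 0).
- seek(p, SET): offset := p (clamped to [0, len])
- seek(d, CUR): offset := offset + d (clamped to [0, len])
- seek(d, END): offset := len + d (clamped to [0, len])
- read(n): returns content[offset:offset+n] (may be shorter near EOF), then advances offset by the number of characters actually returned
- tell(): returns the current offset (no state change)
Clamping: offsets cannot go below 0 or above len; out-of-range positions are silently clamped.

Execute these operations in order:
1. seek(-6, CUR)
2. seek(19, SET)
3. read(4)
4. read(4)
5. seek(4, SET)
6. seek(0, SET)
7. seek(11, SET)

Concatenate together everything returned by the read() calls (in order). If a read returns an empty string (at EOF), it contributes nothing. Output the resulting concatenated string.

After 1 (seek(-6, CUR)): offset=0
After 2 (seek(19, SET)): offset=19
After 3 (read(4)): returned 'JSJA', offset=23
After 4 (read(4)): returned '5', offset=24
After 5 (seek(4, SET)): offset=4
After 6 (seek(0, SET)): offset=0
After 7 (seek(11, SET)): offset=11

Answer: JSJA5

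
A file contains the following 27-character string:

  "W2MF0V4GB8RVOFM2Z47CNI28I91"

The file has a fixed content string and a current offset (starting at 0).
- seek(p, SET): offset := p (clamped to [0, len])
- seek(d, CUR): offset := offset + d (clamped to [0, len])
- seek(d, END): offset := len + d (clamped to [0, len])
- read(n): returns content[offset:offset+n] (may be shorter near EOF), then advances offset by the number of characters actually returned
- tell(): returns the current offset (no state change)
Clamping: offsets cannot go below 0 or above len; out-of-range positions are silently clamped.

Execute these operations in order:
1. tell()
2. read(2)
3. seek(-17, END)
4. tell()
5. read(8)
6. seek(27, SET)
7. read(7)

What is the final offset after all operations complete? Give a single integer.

After 1 (tell()): offset=0
After 2 (read(2)): returned 'W2', offset=2
After 3 (seek(-17, END)): offset=10
After 4 (tell()): offset=10
After 5 (read(8)): returned 'RVOFM2Z4', offset=18
After 6 (seek(27, SET)): offset=27
After 7 (read(7)): returned '', offset=27

Answer: 27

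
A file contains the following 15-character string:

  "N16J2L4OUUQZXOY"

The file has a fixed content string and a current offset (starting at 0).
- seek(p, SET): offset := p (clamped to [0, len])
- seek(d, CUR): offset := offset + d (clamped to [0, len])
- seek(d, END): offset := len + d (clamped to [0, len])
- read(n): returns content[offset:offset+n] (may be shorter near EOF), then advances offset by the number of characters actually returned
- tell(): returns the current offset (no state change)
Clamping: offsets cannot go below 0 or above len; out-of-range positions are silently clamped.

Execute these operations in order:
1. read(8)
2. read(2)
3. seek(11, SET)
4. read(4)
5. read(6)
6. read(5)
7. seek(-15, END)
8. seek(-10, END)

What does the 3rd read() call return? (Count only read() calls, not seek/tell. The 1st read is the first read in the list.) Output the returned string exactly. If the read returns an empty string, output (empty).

Answer: ZXOY

Derivation:
After 1 (read(8)): returned 'N16J2L4O', offset=8
After 2 (read(2)): returned 'UU', offset=10
After 3 (seek(11, SET)): offset=11
After 4 (read(4)): returned 'ZXOY', offset=15
After 5 (read(6)): returned '', offset=15
After 6 (read(5)): returned '', offset=15
After 7 (seek(-15, END)): offset=0
After 8 (seek(-10, END)): offset=5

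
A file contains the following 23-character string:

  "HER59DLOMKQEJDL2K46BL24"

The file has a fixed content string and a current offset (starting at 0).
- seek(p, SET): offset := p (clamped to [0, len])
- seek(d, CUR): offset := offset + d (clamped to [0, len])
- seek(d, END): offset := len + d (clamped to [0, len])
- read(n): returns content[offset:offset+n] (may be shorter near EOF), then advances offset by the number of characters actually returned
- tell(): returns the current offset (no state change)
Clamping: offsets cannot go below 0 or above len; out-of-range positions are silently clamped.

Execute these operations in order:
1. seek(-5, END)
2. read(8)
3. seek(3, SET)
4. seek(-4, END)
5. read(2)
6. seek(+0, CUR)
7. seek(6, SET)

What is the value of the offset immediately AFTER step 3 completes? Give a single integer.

After 1 (seek(-5, END)): offset=18
After 2 (read(8)): returned '6BL24', offset=23
After 3 (seek(3, SET)): offset=3

Answer: 3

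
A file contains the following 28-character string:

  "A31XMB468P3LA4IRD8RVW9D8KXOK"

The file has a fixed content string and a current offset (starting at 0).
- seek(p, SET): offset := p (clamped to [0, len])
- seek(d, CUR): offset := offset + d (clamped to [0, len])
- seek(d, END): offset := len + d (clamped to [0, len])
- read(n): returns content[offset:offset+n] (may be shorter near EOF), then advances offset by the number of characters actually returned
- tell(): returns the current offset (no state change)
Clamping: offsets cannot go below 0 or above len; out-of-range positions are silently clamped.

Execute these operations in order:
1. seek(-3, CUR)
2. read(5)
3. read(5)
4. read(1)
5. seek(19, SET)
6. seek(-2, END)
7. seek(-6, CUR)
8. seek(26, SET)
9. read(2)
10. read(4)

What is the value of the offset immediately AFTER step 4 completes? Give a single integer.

After 1 (seek(-3, CUR)): offset=0
After 2 (read(5)): returned 'A31XM', offset=5
After 3 (read(5)): returned 'B468P', offset=10
After 4 (read(1)): returned '3', offset=11

Answer: 11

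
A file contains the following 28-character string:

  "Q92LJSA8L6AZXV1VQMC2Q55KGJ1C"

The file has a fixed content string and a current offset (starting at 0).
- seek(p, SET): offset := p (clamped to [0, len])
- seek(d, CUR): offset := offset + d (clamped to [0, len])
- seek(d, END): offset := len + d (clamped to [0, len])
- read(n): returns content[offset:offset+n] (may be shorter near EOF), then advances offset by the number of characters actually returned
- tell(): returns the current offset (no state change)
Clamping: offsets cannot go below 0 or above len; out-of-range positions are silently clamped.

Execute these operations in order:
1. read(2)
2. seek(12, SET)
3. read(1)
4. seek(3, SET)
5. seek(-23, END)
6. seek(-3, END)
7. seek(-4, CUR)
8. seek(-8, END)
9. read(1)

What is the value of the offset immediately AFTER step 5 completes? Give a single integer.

Answer: 5

Derivation:
After 1 (read(2)): returned 'Q9', offset=2
After 2 (seek(12, SET)): offset=12
After 3 (read(1)): returned 'X', offset=13
After 4 (seek(3, SET)): offset=3
After 5 (seek(-23, END)): offset=5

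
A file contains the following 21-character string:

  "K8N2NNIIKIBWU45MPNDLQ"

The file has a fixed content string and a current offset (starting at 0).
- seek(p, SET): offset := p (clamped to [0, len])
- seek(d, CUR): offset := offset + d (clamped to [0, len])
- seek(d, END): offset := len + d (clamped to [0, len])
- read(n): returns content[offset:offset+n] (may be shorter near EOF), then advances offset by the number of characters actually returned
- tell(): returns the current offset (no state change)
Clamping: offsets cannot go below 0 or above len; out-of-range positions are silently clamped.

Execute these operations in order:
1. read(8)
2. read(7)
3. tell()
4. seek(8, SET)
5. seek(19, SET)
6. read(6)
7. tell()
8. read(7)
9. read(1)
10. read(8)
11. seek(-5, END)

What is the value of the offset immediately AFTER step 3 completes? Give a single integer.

After 1 (read(8)): returned 'K8N2NNII', offset=8
After 2 (read(7)): returned 'KIBWU45', offset=15
After 3 (tell()): offset=15

Answer: 15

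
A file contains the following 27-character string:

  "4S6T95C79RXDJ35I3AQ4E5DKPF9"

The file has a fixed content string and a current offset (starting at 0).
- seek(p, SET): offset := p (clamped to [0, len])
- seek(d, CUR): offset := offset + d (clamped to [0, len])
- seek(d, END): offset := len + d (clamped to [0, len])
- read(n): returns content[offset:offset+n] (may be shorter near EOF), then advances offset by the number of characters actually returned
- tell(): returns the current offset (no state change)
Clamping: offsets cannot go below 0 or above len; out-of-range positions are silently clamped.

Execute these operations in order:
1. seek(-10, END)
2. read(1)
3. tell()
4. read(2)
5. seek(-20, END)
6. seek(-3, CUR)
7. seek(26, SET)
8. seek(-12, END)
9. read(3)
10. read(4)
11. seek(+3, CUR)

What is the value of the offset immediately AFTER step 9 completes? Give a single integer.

After 1 (seek(-10, END)): offset=17
After 2 (read(1)): returned 'A', offset=18
After 3 (tell()): offset=18
After 4 (read(2)): returned 'Q4', offset=20
After 5 (seek(-20, END)): offset=7
After 6 (seek(-3, CUR)): offset=4
After 7 (seek(26, SET)): offset=26
After 8 (seek(-12, END)): offset=15
After 9 (read(3)): returned 'I3A', offset=18

Answer: 18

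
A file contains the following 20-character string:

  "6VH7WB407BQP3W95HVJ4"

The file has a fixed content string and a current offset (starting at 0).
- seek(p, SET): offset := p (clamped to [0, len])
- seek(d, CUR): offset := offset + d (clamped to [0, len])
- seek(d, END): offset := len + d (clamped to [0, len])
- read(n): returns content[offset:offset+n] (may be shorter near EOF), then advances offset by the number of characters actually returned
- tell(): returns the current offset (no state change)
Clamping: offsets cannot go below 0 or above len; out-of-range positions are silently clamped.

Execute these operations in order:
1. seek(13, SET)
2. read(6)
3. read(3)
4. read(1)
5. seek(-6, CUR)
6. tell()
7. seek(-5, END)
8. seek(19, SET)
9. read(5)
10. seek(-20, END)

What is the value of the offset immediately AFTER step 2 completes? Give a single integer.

Answer: 19

Derivation:
After 1 (seek(13, SET)): offset=13
After 2 (read(6)): returned 'W95HVJ', offset=19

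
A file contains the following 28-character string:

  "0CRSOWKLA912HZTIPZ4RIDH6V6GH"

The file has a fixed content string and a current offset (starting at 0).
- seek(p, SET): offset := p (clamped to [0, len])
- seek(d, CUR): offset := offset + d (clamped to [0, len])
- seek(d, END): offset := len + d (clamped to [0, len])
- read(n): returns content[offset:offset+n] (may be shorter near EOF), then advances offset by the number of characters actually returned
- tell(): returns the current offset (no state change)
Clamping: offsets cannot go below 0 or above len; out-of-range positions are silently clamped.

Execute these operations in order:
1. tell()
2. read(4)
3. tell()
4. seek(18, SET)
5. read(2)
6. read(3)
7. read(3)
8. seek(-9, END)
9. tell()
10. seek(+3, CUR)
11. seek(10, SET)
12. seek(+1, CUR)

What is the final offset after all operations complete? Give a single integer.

Answer: 11

Derivation:
After 1 (tell()): offset=0
After 2 (read(4)): returned '0CRS', offset=4
After 3 (tell()): offset=4
After 4 (seek(18, SET)): offset=18
After 5 (read(2)): returned '4R', offset=20
After 6 (read(3)): returned 'IDH', offset=23
After 7 (read(3)): returned '6V6', offset=26
After 8 (seek(-9, END)): offset=19
After 9 (tell()): offset=19
After 10 (seek(+3, CUR)): offset=22
After 11 (seek(10, SET)): offset=10
After 12 (seek(+1, CUR)): offset=11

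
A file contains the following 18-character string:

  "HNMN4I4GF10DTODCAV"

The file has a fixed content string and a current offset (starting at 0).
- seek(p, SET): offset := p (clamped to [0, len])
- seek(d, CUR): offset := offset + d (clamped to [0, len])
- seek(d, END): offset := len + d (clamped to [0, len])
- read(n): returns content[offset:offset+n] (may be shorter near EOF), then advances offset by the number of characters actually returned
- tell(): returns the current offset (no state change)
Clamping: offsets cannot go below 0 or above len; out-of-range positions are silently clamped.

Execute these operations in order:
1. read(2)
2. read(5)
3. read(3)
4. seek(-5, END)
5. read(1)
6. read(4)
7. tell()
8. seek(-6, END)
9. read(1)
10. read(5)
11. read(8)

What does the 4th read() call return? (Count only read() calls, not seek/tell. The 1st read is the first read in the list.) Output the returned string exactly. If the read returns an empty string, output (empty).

After 1 (read(2)): returned 'HN', offset=2
After 2 (read(5)): returned 'MN4I4', offset=7
After 3 (read(3)): returned 'GF1', offset=10
After 4 (seek(-5, END)): offset=13
After 5 (read(1)): returned 'O', offset=14
After 6 (read(4)): returned 'DCAV', offset=18
After 7 (tell()): offset=18
After 8 (seek(-6, END)): offset=12
After 9 (read(1)): returned 'T', offset=13
After 10 (read(5)): returned 'ODCAV', offset=18
After 11 (read(8)): returned '', offset=18

Answer: O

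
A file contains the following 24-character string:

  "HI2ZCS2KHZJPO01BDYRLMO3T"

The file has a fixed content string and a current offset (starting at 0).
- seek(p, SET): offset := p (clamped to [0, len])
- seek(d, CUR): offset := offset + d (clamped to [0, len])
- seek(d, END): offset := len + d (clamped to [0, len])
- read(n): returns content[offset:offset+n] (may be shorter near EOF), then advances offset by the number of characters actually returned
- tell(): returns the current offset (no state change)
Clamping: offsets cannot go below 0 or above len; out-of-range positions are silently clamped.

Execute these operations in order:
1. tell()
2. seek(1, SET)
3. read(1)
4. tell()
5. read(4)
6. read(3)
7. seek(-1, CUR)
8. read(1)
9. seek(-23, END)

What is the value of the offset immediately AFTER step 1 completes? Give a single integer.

Answer: 0

Derivation:
After 1 (tell()): offset=0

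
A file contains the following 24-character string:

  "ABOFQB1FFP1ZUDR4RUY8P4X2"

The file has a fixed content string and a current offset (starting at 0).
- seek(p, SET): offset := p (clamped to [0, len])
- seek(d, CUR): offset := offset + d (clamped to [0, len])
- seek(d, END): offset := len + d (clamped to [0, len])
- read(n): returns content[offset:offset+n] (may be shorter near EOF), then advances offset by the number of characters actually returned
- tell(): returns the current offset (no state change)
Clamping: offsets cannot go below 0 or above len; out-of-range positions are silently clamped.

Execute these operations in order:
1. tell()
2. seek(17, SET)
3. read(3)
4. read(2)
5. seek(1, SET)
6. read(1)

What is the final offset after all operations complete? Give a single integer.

Answer: 2

Derivation:
After 1 (tell()): offset=0
After 2 (seek(17, SET)): offset=17
After 3 (read(3)): returned 'UY8', offset=20
After 4 (read(2)): returned 'P4', offset=22
After 5 (seek(1, SET)): offset=1
After 6 (read(1)): returned 'B', offset=2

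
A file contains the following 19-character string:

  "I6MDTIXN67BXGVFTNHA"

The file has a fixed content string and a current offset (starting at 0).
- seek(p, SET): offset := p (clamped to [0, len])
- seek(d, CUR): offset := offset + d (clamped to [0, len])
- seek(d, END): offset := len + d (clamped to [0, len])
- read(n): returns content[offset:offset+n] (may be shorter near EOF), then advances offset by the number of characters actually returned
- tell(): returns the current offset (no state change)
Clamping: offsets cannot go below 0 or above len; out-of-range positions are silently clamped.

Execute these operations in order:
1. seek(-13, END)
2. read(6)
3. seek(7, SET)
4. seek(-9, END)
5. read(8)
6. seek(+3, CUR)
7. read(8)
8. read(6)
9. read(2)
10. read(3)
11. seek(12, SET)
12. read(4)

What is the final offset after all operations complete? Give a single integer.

After 1 (seek(-13, END)): offset=6
After 2 (read(6)): returned 'XN67BX', offset=12
After 3 (seek(7, SET)): offset=7
After 4 (seek(-9, END)): offset=10
After 5 (read(8)): returned 'BXGVFTNH', offset=18
After 6 (seek(+3, CUR)): offset=19
After 7 (read(8)): returned '', offset=19
After 8 (read(6)): returned '', offset=19
After 9 (read(2)): returned '', offset=19
After 10 (read(3)): returned '', offset=19
After 11 (seek(12, SET)): offset=12
After 12 (read(4)): returned 'GVFT', offset=16

Answer: 16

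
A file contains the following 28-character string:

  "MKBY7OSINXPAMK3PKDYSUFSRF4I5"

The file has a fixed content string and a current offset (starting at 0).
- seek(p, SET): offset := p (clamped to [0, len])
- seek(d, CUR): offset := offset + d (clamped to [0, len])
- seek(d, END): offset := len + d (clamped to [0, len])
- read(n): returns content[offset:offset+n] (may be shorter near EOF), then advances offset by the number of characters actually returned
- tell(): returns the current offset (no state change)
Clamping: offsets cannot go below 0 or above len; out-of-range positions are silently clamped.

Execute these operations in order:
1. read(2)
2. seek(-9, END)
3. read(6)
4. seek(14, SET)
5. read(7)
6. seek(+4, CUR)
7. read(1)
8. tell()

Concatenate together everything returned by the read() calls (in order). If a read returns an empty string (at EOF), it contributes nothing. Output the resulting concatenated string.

After 1 (read(2)): returned 'MK', offset=2
After 2 (seek(-9, END)): offset=19
After 3 (read(6)): returned 'SUFSRF', offset=25
After 4 (seek(14, SET)): offset=14
After 5 (read(7)): returned '3PKDYSU', offset=21
After 6 (seek(+4, CUR)): offset=25
After 7 (read(1)): returned '4', offset=26
After 8 (tell()): offset=26

Answer: MKSUFSRF3PKDYSU4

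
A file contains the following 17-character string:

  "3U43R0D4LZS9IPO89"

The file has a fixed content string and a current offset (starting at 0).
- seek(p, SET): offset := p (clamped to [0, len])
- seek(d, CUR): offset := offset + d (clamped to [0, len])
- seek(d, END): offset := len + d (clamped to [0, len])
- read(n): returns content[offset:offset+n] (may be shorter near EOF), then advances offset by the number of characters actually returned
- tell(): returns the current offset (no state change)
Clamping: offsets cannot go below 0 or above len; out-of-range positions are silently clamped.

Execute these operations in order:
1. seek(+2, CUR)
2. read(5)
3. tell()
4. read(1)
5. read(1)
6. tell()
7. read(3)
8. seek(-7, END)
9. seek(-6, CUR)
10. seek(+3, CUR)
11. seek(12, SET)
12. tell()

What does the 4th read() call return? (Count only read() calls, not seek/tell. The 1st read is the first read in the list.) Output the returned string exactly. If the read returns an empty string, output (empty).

Answer: ZS9

Derivation:
After 1 (seek(+2, CUR)): offset=2
After 2 (read(5)): returned '43R0D', offset=7
After 3 (tell()): offset=7
After 4 (read(1)): returned '4', offset=8
After 5 (read(1)): returned 'L', offset=9
After 6 (tell()): offset=9
After 7 (read(3)): returned 'ZS9', offset=12
After 8 (seek(-7, END)): offset=10
After 9 (seek(-6, CUR)): offset=4
After 10 (seek(+3, CUR)): offset=7
After 11 (seek(12, SET)): offset=12
After 12 (tell()): offset=12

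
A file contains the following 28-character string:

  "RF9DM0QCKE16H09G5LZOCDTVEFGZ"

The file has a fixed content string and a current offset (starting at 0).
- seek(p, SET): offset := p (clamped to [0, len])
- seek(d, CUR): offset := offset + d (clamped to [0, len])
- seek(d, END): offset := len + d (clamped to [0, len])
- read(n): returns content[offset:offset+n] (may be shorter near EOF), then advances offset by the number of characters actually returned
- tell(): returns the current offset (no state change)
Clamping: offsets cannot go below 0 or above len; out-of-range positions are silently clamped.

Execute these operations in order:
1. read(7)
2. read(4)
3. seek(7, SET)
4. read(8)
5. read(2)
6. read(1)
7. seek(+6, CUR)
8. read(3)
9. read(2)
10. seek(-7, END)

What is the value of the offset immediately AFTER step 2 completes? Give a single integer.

Answer: 11

Derivation:
After 1 (read(7)): returned 'RF9DM0Q', offset=7
After 2 (read(4)): returned 'CKE1', offset=11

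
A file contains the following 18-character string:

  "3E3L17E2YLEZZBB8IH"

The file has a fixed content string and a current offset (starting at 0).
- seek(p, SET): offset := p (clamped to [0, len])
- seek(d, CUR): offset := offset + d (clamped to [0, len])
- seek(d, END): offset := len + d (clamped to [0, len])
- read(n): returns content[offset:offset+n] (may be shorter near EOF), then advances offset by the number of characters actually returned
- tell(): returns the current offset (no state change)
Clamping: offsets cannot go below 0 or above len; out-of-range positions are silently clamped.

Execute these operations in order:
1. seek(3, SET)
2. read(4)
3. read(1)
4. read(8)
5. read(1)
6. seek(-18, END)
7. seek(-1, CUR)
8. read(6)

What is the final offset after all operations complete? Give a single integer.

Answer: 6

Derivation:
After 1 (seek(3, SET)): offset=3
After 2 (read(4)): returned 'L17E', offset=7
After 3 (read(1)): returned '2', offset=8
After 4 (read(8)): returned 'YLEZZBB8', offset=16
After 5 (read(1)): returned 'I', offset=17
After 6 (seek(-18, END)): offset=0
After 7 (seek(-1, CUR)): offset=0
After 8 (read(6)): returned '3E3L17', offset=6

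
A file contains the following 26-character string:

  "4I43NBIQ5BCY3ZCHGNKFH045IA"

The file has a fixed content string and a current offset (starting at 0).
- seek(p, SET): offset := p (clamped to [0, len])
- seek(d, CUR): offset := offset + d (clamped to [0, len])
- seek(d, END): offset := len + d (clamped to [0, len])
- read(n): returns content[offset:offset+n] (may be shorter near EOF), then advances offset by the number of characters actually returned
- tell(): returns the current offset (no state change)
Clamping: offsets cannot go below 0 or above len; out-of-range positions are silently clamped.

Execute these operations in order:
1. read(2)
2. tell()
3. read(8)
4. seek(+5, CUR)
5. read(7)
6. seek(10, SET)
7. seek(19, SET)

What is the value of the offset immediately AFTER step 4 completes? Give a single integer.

Answer: 15

Derivation:
After 1 (read(2)): returned '4I', offset=2
After 2 (tell()): offset=2
After 3 (read(8)): returned '43NBIQ5B', offset=10
After 4 (seek(+5, CUR)): offset=15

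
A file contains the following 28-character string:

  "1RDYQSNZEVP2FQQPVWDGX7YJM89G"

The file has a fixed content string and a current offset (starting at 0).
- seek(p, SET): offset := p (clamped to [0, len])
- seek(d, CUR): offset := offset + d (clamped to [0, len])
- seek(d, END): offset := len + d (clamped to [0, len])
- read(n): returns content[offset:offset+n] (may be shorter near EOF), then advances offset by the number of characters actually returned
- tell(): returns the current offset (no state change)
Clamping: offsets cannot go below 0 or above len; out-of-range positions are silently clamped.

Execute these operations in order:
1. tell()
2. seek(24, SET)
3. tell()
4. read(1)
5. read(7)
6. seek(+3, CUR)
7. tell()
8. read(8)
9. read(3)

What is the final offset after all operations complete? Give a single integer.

After 1 (tell()): offset=0
After 2 (seek(24, SET)): offset=24
After 3 (tell()): offset=24
After 4 (read(1)): returned 'M', offset=25
After 5 (read(7)): returned '89G', offset=28
After 6 (seek(+3, CUR)): offset=28
After 7 (tell()): offset=28
After 8 (read(8)): returned '', offset=28
After 9 (read(3)): returned '', offset=28

Answer: 28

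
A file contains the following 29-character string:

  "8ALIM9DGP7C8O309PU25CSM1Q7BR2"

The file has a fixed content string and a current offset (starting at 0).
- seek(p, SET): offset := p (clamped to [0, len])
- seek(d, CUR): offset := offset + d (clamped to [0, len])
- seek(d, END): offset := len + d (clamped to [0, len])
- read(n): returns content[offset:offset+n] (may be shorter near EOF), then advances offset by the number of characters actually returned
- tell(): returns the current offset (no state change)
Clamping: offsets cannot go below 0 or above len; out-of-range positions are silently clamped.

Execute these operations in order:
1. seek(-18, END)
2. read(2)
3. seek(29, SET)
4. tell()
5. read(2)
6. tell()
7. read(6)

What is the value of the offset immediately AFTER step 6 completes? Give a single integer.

Answer: 29

Derivation:
After 1 (seek(-18, END)): offset=11
After 2 (read(2)): returned '8O', offset=13
After 3 (seek(29, SET)): offset=29
After 4 (tell()): offset=29
After 5 (read(2)): returned '', offset=29
After 6 (tell()): offset=29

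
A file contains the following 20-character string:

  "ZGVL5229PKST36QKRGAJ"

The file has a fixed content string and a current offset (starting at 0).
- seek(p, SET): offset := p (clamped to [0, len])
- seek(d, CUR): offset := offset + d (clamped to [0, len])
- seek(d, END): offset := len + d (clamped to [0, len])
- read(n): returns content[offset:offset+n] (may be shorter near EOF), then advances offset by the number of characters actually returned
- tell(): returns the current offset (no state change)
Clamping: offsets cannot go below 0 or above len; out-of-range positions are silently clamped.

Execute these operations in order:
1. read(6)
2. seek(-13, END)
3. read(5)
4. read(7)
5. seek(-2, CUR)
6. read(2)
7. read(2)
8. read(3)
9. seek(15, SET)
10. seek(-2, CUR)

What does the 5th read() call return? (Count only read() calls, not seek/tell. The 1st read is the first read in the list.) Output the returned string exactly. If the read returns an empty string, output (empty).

After 1 (read(6)): returned 'ZGVL52', offset=6
After 2 (seek(-13, END)): offset=7
After 3 (read(5)): returned '9PKST', offset=12
After 4 (read(7)): returned '36QKRGA', offset=19
After 5 (seek(-2, CUR)): offset=17
After 6 (read(2)): returned 'GA', offset=19
After 7 (read(2)): returned 'J', offset=20
After 8 (read(3)): returned '', offset=20
After 9 (seek(15, SET)): offset=15
After 10 (seek(-2, CUR)): offset=13

Answer: J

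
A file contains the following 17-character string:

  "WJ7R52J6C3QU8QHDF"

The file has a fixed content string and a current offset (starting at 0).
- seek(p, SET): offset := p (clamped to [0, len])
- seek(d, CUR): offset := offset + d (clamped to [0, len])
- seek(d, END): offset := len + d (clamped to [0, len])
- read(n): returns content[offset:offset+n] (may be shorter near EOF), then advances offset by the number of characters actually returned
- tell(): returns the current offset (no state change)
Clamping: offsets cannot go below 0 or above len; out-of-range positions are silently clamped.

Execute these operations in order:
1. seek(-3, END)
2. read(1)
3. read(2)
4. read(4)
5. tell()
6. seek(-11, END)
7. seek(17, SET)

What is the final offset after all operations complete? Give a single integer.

After 1 (seek(-3, END)): offset=14
After 2 (read(1)): returned 'H', offset=15
After 3 (read(2)): returned 'DF', offset=17
After 4 (read(4)): returned '', offset=17
After 5 (tell()): offset=17
After 6 (seek(-11, END)): offset=6
After 7 (seek(17, SET)): offset=17

Answer: 17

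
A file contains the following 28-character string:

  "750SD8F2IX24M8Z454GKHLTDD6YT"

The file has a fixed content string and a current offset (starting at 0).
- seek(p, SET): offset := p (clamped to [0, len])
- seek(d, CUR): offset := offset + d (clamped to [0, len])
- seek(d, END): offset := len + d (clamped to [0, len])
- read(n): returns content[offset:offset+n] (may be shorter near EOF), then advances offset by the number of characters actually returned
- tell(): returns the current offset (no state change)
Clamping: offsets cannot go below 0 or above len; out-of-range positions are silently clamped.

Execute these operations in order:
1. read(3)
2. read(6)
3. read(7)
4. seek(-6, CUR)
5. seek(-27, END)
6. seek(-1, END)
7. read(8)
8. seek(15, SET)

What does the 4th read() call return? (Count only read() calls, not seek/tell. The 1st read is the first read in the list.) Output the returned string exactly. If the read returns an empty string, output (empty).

Answer: T

Derivation:
After 1 (read(3)): returned '750', offset=3
After 2 (read(6)): returned 'SD8F2I', offset=9
After 3 (read(7)): returned 'X24M8Z4', offset=16
After 4 (seek(-6, CUR)): offset=10
After 5 (seek(-27, END)): offset=1
After 6 (seek(-1, END)): offset=27
After 7 (read(8)): returned 'T', offset=28
After 8 (seek(15, SET)): offset=15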